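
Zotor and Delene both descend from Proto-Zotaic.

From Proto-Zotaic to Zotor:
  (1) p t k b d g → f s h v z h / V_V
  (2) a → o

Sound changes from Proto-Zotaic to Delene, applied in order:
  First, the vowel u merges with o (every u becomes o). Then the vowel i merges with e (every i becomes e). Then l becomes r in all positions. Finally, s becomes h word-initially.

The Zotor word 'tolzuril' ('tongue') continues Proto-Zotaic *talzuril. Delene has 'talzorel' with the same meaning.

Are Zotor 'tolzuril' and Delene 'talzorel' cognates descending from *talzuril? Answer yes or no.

no

Derive the expected Delene reflex of *talzuril:
Delene: start from *talzuril.
  rule 1 (vowel merger): talzuril → talzoril
  rule 2 (vowel merger): talzoril → talzorel
  rule 3 (unconditioned shift): talzorel → tarzorer
  rule 4: no change — tarzorer
  ⇒ Delene tarzorer
The regular Delene reflex would be 'tarzorer', but the attested form is 'talzorel'. The correspondence is irregular, so they are not cognates (the Delene form has a different source).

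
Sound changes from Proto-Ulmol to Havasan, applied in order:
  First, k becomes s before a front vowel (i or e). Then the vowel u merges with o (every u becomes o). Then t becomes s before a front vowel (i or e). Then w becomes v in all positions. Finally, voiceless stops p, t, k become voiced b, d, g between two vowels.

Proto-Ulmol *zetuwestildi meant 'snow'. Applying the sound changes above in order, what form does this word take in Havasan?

Havasan: *zetuwestildi > zetowestildi > zetowessildi > zetovessildi > zedovessildi  (by vowel merger, palatalisation, unconditioned shift, intervocalic voicing)

zedovessildi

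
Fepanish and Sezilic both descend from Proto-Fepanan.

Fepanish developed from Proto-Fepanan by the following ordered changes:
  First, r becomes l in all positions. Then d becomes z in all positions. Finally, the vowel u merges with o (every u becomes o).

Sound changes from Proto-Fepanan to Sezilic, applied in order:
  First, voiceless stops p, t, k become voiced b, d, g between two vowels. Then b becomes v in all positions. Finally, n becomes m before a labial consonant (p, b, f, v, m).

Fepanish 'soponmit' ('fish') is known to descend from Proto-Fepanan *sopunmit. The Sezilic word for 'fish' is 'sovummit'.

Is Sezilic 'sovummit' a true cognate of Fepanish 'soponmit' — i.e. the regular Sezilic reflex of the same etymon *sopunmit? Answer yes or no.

yes

Derive the expected Sezilic reflex of *sopunmit:
Sezilic: *sopunmit > sobunmit > sovunmit > sovummit  (by intervocalic voicing, unconditioned shift, nasal place assimilation)
Sezilic 'sovummit' matches the regular reflex exactly, so the pair is cognate.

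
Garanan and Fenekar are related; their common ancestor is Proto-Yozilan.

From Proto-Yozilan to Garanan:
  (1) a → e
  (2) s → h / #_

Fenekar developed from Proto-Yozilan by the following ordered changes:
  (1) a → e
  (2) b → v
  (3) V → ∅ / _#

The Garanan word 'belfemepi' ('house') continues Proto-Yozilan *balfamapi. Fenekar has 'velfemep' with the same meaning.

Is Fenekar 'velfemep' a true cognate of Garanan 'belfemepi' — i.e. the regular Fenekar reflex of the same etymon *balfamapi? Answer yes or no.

yes

Derive the expected Fenekar reflex of *balfamapi:
Fenekar: start from *balfamapi.
  rule 1 (vowel merger): balfamapi → belfemepi
  rule 2 (unconditioned shift): belfemepi → velfemepi
  rule 3 (apocope): velfemepi → velfemep
  ⇒ Fenekar velfemep
Fenekar 'velfemep' matches the regular reflex exactly, so the pair is cognate.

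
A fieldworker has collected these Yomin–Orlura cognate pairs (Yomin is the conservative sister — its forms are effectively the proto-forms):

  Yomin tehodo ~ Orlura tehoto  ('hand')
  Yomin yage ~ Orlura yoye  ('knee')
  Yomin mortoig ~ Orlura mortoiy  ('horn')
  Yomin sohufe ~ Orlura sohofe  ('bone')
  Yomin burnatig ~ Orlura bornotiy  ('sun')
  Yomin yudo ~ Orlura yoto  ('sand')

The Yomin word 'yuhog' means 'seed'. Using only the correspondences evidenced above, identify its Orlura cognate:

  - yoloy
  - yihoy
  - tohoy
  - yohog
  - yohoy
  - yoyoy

yudo ~ yoto — Yomin u corresponds to Orlura o after a consonant, before a consonant other than r, m, n, p, b, f, v.
mortoig ~ mortoiy, burnatig ~ bornotiy — Yomin g corresponds to Orlura y word-finally.
Applying these to Yomin 'yuhog':
  yuhog → yohog   (u→o after a consonant, before a consonant other than r, m, n, p, b, f, v)
  yohog → yohoy   (g→y word-finally)
So the Orlura cognate is 'yohoy'.

yohoy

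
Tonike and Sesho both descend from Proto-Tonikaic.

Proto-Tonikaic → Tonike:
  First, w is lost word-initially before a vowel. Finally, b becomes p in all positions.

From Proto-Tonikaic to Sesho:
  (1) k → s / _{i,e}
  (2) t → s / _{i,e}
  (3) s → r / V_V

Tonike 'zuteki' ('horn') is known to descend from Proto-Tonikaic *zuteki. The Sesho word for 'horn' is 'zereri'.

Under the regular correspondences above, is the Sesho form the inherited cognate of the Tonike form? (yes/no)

Derive the expected Sesho reflex of *zuteki:
Sesho: *zuteki > zutesi > zusesi > zureri  (by palatalisation, palatalisation, rhotacism)
The regular Sesho reflex would be 'zureri', but the attested form is 'zereri'. The correspondence is irregular, so they are not cognates (the Sesho form has a different source).

no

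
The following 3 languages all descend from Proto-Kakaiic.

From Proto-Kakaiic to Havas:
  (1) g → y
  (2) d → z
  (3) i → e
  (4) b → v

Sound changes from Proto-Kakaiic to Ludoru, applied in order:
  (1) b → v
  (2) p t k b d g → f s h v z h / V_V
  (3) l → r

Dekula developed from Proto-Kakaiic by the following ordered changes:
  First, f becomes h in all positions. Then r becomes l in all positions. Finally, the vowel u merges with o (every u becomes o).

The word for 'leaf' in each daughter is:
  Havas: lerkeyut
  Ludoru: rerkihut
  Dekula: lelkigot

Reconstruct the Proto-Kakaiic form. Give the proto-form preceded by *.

Position 5: Havas has e, Ludoru has i, Dekula has i. Ludoru preserves i here (none of its changes turn any other segment into i), so the proto-segment is *i.
Position 1: Havas has l, Ludoru has r, Dekula has l. Havas preserves l here (none of its changes turn any other segment into l), so the proto-segment is *l.
Verify the candidate proto-form against each daughter:
Havas: *lerkigut > lerkiyut > lerkeyut  (by unconditioned shift, vowel merger)
Ludoru: *lerkigut
  lerkigut (rule 1 does not apply)
  lerkigut → lerkihut   [intervocalic lenition]
  lerkihut → rerkihut   [unconditioned shift]
  giving Ludoru rerkihut.
Dekula: *lerkigut
  lerkigut (rule 1 does not apply)
  lerkigut → lelkigut   [unconditioned shift]
  lelkigut → lelkigot   [vowel merger]
  giving Dekula lelkigot.
*lerkigut is the unique common source.

*lerkigut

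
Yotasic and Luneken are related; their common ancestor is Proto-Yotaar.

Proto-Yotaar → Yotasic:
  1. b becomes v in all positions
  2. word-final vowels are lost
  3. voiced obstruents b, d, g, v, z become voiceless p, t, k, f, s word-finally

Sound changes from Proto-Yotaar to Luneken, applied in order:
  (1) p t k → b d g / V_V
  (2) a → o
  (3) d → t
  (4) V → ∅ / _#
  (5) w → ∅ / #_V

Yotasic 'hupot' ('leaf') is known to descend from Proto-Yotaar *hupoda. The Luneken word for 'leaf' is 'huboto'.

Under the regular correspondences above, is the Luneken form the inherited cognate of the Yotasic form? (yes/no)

no

Derive the expected Luneken reflex of *hupoda:
Luneken: *hupoda > huboda > hubodo > huboto > hubot  (by intervocalic voicing, vowel merger, unconditioned shift, apocope)
The regular Luneken reflex would be 'hubot', but the attested form is 'huboto'. The correspondence is irregular, so they are not cognates (the Luneken form has a different source).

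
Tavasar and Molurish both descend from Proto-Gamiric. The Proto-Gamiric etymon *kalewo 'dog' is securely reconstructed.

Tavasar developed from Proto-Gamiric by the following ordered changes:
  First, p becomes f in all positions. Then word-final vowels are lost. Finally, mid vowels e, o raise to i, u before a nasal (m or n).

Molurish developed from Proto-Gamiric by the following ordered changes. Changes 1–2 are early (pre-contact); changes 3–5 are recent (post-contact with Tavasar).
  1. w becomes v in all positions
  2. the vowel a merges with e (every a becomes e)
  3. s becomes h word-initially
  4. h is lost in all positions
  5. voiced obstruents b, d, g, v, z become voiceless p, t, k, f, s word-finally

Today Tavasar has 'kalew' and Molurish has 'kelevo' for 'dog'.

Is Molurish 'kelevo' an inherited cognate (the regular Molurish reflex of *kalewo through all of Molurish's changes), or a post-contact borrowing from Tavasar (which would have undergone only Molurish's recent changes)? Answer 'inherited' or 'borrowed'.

If inherited, *kalewo would pass through all of Molurish's changes:
Molurish: start from *kalewo.
  rule 1 (unconditioned shift): kalewo → kalevo
  rule 2 (vowel merger): kalevo → kelevo
  rule 3: no change — kelevo
  rule 4: no change — kelevo
  rule 5: no change — kelevo
  ⇒ Molurish kelevo
If borrowed from Tavasar 'kalew' after the early changes, it would undergo only the recent ones:
  rule 3 (debuccalisation): no change (kalew)
  rule 4 (h-loss): no change (kalew)
  rule 5 (final devoicing): no change (kalew)
  ⇒ as a loan: kalew
Molurish 'kelevo' matches the inherited outcome exactly, so it is an inherited cognate, not a loan.

inherited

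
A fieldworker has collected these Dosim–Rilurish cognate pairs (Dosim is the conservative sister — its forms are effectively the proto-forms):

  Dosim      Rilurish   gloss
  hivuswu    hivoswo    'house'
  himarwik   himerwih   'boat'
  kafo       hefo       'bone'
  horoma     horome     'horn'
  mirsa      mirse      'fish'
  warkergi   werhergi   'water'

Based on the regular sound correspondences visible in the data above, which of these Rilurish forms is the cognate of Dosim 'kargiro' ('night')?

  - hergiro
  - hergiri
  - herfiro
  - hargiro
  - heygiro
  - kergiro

kafo ~ hefo — Dosim k corresponds to Rilurish h word-initially before a back vowel.
himarwik ~ himerwih, warkergi ~ werhergi — Dosim a corresponds to Rilurish e after a consonant, before r.
Applying these to Dosim 'kargiro':
  kargiro → hargiro   (k→h word-initially before a back vowel)
  hargiro → hergiro   (a→e after a consonant, before r)
So the Rilurish cognate is 'hergiro'.

hergiro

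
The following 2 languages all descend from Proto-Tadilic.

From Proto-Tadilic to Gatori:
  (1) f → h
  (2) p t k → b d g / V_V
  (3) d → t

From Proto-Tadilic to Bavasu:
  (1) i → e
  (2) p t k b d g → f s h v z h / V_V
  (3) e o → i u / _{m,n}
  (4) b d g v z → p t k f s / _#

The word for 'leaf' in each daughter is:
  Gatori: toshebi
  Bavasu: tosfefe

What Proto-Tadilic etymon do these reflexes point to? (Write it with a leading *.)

Position 7: Gatori has i, Bavasu has e. Gatori preserves i here (none of its changes turn any other segment into i), so the proto-segment is *i.
Position 6: Gatori has b, Bavasu has f. Taking the neighbouring segments as reconstructed: Gatori b could go back to *p or *b; Bavasu f could go back to *p or *f — the one source consistent with every daughter is *p.
Continuing position by position gives *tosfepi; check it forward:
Gatori: *tosfepi > toshepi > toshebi  (by unconditioned shift, intervocalic voicing)
Bavasu: *tosfepi
  tosfepi → tosfepe   [vowel merger]
  tosfepe → tosfefe   [intervocalic lenition]
  tosfefe (rule 3 does not apply)
  tosfefe (rule 4 does not apply)
  giving Bavasu tosfefe.
*tosfepi is the unique common source.

*tosfepi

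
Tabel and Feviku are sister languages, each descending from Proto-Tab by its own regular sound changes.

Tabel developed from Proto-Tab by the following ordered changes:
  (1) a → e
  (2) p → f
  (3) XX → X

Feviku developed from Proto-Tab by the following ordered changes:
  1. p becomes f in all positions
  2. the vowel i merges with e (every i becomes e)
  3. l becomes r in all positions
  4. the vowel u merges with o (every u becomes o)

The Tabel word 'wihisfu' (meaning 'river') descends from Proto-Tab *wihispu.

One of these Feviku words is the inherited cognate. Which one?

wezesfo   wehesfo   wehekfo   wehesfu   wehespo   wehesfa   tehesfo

Feviku: *wihispu
  wihispu → wihisfu   [unconditioned shift]
  wihisfu → wehesfu   [vowel merger]
  wehesfu (rule 3 does not apply)
  wehesfu → wehesfo   [vowel merger]
  giving Feviku wehesfo.

wehesfo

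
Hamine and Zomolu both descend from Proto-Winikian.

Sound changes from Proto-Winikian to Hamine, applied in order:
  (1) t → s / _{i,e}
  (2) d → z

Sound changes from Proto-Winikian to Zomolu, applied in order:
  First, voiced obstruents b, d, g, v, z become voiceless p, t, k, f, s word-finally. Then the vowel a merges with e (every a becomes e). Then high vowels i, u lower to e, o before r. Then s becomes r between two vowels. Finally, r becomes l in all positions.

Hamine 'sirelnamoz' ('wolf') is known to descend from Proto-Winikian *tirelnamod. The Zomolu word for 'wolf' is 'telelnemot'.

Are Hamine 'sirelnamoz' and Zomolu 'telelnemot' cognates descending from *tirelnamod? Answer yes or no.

Derive the expected Zomolu reflex of *tirelnamod:
Zomolu: *tirelnamod
  tirelnamod → tirelnamot   [final devoicing]
  tirelnamot → tirelnemot   [vowel merger]
  tirelnemot → terelnemot   [pre-rhotic lowering]
  terelnemot (rule 4 does not apply)
  terelnemot → telelnemot   [unconditioned shift]
  giving Zomolu telelnemot.
Zomolu 'telelnemot' matches the regular reflex exactly, so the pair is cognate.

yes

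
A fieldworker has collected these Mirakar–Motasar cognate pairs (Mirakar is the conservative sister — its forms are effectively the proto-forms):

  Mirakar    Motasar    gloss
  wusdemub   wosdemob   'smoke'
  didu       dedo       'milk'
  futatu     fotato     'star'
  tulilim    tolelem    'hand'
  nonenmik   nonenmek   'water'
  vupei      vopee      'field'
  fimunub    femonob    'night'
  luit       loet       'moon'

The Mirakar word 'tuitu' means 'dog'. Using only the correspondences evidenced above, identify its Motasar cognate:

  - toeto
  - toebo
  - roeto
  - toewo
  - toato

luit ~ loet — Mirakar u corresponds to Motasar o after a consonant, before a front vowel.
luit ~ loet — Mirakar i corresponds to Motasar e after a vowel, before a consonant other than r, m, n, p, b, f, v.
didu ~ dedo, futatu ~ fotato — Mirakar u corresponds to Motasar o word-finally.
Applying these to Mirakar 'tuitu':
  tuitu → toitu   (u→o after a consonant, before a front vowel)
  toitu → toetu   (i→e after a vowel, before a consonant other than r, m, n, p, b, f, v)
  toetu → toeto   (u→o word-finally)
So the Motasar cognate is 'toeto'.

toeto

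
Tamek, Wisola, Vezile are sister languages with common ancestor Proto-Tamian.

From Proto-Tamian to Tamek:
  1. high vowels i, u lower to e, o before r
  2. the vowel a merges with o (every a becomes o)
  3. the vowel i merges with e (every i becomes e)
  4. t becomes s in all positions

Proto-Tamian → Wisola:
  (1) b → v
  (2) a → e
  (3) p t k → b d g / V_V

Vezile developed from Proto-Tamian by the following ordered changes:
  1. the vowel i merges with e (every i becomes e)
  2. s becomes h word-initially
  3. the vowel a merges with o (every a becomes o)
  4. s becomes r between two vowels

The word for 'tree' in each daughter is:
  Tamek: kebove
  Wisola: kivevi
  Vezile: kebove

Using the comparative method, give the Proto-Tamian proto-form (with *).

Position 2: Tamek has e, Wisola has i, Vezile has e. Wisola preserves i here (none of its changes turn any other segment into i), so the proto-segment is *i.
Position 4: Tamek has o, Wisola has e, Vezile has o. Taking the neighbouring segments as reconstructed: Tamek o could go back to *a or *o; Wisola e could go back to *a or *e; Vezile o could go back to *a or *o — the one source consistent with every daughter is *a.
Position 3: Tamek has b, Wisola has v, Vezile has b. Tamek preserves b here (none of its changes turn any other segment into b), so the proto-segment is *b.
Verify the candidate proto-form against each daughter:
Tamek: start from *kibavi.
  rule 1: no change — kibavi
  rule 2 (vowel merger): kibavi → kibovi
  rule 3 (vowel merger): kibovi → kebove
  rule 4: no change — kebove
  ⇒ Tamek kebove
Wisola: *kibavi > kivavi > kivevi  (by unconditioned shift, vowel merger)
Vezile: *kibavi
  kibavi → kebave   [vowel merger]
  kebave (rule 2 does not apply)
  kebave → kebove   [vowel merger]
  kebove (rule 4 does not apply)
  giving Vezile kebove.
No other proto-form is consistent with every reflex, so the reconstruction is *kibavi.

*kibavi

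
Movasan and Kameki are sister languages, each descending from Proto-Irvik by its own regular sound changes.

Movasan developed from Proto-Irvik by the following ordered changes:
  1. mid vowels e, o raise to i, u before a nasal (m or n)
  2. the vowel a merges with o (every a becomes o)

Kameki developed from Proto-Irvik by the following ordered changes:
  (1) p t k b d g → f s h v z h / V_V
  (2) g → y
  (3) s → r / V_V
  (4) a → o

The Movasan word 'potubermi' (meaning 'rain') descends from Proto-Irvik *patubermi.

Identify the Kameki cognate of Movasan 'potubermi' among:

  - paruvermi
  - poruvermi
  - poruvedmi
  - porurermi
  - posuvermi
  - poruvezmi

poruvermi

Kameki: *patubermi > pasuvermi > paruvermi > poruvermi  (by intervocalic lenition, rhotacism, vowel merger)
Only 'poruvermi' matches the regular Kameki development of *patubermi.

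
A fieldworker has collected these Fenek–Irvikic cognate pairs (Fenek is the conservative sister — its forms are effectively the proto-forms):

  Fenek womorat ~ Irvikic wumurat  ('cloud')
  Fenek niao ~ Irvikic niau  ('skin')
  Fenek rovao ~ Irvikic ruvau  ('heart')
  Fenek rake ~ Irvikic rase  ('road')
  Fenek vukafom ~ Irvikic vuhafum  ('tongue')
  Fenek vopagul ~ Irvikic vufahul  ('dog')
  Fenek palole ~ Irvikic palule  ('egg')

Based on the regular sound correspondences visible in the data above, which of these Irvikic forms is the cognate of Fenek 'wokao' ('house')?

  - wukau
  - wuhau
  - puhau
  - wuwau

palole ~ palule — Fenek o corresponds to Irvikic u after a consonant, before a consonant other than r, m, n, p, b, f, v.
vukafom ~ vuhafum — Fenek k corresponds to Irvikic h between vowels (before a back vowel).
niao ~ niau, rovao ~ ruvau — Fenek o corresponds to Irvikic u word-finally.
Applying these to Fenek 'wokao':
  wokao → wukao   (o→u after a consonant, before a consonant other than r, m, n, p, b, f, v)
  wukao → wuhao   (k→h between vowels (before a back vowel))
  wuhao → wuhau   (o→u word-finally)
So the Irvikic cognate is 'wuhau'.

wuhau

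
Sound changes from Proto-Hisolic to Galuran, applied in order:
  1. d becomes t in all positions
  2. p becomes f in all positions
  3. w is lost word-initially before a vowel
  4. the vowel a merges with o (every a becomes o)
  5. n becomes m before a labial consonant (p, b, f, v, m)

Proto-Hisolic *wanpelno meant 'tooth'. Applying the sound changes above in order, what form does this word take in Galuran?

omfelno

Galuran: *wanpelno
  wanpelno (rule 1 does not apply)
  wanpelno → wanfelno   [unconditioned shift]
  wanfelno → anfelno   [glide loss]
  anfelno → onfelno   [vowel merger]
  onfelno → omfelno   [nasal place assimilation]
  giving Galuran omfelno.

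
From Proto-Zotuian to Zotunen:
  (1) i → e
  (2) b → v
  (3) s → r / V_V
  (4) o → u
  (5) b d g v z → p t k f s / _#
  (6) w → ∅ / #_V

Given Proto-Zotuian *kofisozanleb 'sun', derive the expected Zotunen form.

kuferuzanlef

Zotunen: *kofisozanleb
  kofisozanleb → kofesozanleb   [vowel merger]
  kofesozanleb → kofesozanlev   [unconditioned shift]
  kofesozanlev → koferozanlev   [rhotacism]
  koferozanlev → kuferuzanlev   [vowel merger]
  kuferuzanlev → kuferuzanlef   [final devoicing]
  kuferuzanlef (rule 6 does not apply)
  giving Zotunen kuferuzanlef.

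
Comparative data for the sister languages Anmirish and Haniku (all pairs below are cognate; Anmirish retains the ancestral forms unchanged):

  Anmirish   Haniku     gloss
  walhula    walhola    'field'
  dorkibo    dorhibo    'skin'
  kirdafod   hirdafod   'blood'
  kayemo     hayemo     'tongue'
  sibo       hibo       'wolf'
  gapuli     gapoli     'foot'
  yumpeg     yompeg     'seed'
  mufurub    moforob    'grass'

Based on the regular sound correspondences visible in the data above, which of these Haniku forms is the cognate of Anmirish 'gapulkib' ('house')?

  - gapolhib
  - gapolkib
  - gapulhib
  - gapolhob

gapolhib

walhula ~ walhola, gapuli ~ gapoli — Anmirish u corresponds to Haniku o after a consonant, before a consonant other than r, m, n, p, b, f, v.
dorkibo ~ dorhibo — Anmirish k corresponds to Haniku h after a consonant, before a front vowel.
Applying these to Anmirish 'gapulkib':
  gapulkib → gapolkib   (u→o after a consonant, before a consonant other than r, m, n, p, b, f, v)
  gapolkib → gapolhib   (k→h after a consonant, before a front vowel)
So the Haniku cognate is 'gapolhib'.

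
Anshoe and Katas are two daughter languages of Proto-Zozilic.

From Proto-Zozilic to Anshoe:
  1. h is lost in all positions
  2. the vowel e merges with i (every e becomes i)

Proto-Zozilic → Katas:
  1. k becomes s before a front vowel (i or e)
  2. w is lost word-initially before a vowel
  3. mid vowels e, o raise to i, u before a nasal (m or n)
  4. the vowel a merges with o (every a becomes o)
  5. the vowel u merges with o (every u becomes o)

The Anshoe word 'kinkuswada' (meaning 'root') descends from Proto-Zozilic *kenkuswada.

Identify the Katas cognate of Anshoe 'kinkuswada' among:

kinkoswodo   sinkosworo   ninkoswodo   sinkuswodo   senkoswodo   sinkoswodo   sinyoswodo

Katas: *kenkuswada > senkuswada > sinkuswada > sinkuswodo > sinkoswodo  (by palatalisation, pre-nasal raising, vowel merger, vowel merger)
Among the options, 'sinkoswodo' alone shows every Katas change applied in order.

sinkoswodo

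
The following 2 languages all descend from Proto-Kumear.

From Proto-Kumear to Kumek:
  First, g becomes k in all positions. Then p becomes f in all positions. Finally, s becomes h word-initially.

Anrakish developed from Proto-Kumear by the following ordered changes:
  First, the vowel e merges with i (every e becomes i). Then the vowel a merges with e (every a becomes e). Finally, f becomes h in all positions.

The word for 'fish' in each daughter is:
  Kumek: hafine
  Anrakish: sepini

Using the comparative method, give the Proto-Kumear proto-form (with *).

Position 1: Kumek has h, Anrakish has s. Anrakish preserves s here (none of its changes turn any other segment into s), so the proto-segment is *s.
Position 2: Kumek has a, Anrakish has e. Kumek preserves a here (none of its changes turn any other segment into a), so the proto-segment is *a.
Continuing position by position gives *sapine; check it forward:
Kumek: start from *sapine.
  rule 1: no change — sapine
  rule 2 (unconditioned shift): sapine → safine
  rule 3 (debuccalisation): safine → hafine
  ⇒ Kumek hafine
Anrakish: start from *sapine.
  rule 1 (vowel merger): sapine → sapini
  rule 2 (vowel merger): sapini → sepini
  rule 3: no change — sepini
  ⇒ Anrakish sepini
No other proto-form is consistent with every reflex, so the reconstruction is *sapine.

*sapine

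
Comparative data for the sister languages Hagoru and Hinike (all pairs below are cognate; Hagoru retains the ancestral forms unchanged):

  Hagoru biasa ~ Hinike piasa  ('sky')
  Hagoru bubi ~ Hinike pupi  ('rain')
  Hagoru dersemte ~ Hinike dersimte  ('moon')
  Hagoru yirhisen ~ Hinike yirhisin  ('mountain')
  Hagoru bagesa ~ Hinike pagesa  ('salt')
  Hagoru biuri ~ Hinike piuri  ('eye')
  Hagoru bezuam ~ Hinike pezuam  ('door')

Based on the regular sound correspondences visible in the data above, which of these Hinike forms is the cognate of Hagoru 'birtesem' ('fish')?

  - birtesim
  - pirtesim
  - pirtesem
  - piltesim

biasa ~ piasa, biuri ~ piuri — Hagoru b corresponds to Hinike p word-initially before a front vowel.
dersemte ~ dersimte — Hagoru e corresponds to Hinike i after a consonant, before a nasal.
Applying these to Hagoru 'birtesem':
  birtesem → pirtesem   (b→p word-initially before a front vowel)
  pirtesem → pirtesim   (e→i after a consonant, before a nasal)
So the Hinike cognate is 'pirtesim'.

pirtesim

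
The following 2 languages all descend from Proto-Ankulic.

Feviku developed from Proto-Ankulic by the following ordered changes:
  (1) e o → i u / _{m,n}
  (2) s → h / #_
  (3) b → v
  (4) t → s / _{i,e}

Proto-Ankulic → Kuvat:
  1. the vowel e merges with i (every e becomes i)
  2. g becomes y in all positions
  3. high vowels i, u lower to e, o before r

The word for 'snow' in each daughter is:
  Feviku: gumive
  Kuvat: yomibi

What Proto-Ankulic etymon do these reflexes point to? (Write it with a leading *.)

*gomibe

Position 5: Feviku has v, Kuvat has b. Kuvat preserves b here (none of its changes turn any other segment into b), so the proto-segment is *b.
Position 1: Feviku has g, Kuvat has y. Feviku preserves g here (none of its changes turn any other segment into g), so the proto-segment is *g.
Verify the candidate proto-form against each daughter:
Feviku: start from *gomibe.
  rule 1 (pre-nasal raising): gomibe → gumibe
  rule 2: no change — gumibe
  rule 3 (unconditioned shift): gumibe → gumive
  rule 4: no change — gumive
  ⇒ Feviku gumive
Kuvat: start from *gomibe.
  rule 1 (vowel merger): gomibe → gomibi
  rule 2 (unconditioned shift): gomibi → yomibi
  rule 3: no change — yomibi
  ⇒ Kuvat yomibi
No other proto-form is consistent with every reflex, so the reconstruction is *gomibe.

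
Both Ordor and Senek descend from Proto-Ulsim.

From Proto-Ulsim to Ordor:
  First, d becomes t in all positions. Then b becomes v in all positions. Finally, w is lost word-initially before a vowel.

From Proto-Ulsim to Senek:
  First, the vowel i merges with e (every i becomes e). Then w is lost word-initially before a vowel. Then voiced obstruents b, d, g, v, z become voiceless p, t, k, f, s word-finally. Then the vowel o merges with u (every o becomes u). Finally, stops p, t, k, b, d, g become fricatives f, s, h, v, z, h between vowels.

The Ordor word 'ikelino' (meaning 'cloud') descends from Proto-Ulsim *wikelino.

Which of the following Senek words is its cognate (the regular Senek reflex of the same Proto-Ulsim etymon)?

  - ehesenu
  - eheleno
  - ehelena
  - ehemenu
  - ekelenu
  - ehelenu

ehelenu

Senek: *wikelino
  wikelino → wekeleno   [vowel merger]
  wekeleno → ekeleno   [glide loss]
  ekeleno (rule 3 does not apply)
  ekeleno → ekelenu   [vowel merger]
  ekelenu → ehelenu   [intervocalic lenition]
  giving Senek ehelenu.
Among the options, 'ehelenu' alone shows every Senek change applied in order.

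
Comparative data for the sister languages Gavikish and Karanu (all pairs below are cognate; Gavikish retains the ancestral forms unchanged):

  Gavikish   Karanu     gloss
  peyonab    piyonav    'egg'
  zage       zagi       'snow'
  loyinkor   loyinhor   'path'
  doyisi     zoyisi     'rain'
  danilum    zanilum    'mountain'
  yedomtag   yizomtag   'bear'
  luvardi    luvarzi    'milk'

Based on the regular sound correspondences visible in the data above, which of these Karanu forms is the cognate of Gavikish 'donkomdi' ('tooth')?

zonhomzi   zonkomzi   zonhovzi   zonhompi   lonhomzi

zonhomzi

doyisi ~ zoyisi — Gavikish d corresponds to Karanu z word-initially before a back vowel.
loyinkor ~ loyinhor — Gavikish k corresponds to Karanu h after a consonant, before a back vowel.
luvardi ~ luvarzi — Gavikish d corresponds to Karanu z after a consonant, before a front vowel.
Applying these to Gavikish 'donkomdi':
  donkomdi → zonkomdi   (d→z word-initially before a back vowel)
  zonkomdi → zonhomdi   (k→h after a consonant, before a back vowel)
  zonhomdi → zonhomzi   (d→z after a consonant, before a front vowel)
So the Karanu cognate is 'zonhomzi'.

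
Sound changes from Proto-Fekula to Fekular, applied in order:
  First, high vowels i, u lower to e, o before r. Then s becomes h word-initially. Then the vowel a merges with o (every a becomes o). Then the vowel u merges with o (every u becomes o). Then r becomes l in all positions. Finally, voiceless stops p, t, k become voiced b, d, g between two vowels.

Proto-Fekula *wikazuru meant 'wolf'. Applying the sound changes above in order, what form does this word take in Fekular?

Fekular: start from *wikazuru.
  rule 1 (pre-rhotic lowering): wikazuru → wikazoru
  rule 2: no change — wikazoru
  rule 3 (vowel merger): wikazoru → wikozoru
  rule 4 (vowel merger): wikozoru → wikozoro
  rule 5 (unconditioned shift): wikozoro → wikozolo
  rule 6 (intervocalic voicing): wikozolo → wigozolo
  ⇒ Fekular wigozolo

wigozolo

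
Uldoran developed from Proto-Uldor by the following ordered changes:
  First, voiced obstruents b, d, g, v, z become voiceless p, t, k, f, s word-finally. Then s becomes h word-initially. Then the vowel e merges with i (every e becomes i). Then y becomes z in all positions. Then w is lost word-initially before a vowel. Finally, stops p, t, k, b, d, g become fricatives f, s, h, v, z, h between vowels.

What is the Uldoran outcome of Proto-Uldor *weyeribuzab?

Uldoran: *weyeribuzab > weyeribuzap > wiyiribuzap > wiziribuzap > iziribuzap > izirivuzap  (by final devoicing, vowel merger, unconditioned shift, glide loss, intervocalic lenition)

izirivuzap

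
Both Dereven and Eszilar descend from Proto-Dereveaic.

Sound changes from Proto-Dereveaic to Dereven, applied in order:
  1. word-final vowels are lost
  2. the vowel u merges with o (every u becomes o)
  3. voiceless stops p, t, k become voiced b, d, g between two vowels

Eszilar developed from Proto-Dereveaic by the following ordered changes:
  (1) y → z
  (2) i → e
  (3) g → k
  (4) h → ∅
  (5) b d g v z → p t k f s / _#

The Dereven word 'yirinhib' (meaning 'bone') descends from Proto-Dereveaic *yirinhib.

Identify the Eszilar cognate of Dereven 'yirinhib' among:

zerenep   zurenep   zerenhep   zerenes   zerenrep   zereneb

zerenep

Eszilar: start from *yirinhib.
  rule 1 (unconditioned shift): yirinhib → zirinhib
  rule 2 (vowel merger): zirinhib → zerenheb
  rule 3: no change — zerenheb
  rule 4 (h-loss): zerenheb → zereneb
  rule 5 (final devoicing): zereneb → zerenep
  ⇒ Eszilar zerenep
Among the options, 'zerenep' alone shows every Eszilar change applied in order.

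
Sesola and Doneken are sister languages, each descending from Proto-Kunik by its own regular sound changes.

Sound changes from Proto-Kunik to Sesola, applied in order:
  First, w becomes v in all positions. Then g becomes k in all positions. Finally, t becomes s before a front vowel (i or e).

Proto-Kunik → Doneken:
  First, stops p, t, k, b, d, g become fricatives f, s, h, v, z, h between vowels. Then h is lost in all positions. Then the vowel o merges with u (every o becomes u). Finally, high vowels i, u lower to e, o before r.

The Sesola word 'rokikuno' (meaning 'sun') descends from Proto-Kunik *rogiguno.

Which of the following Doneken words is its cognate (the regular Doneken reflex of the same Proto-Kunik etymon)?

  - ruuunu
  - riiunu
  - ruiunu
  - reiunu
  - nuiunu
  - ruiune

Doneken: *rogiguno > rohihuno > roiuno > ruiunu  (by intervocalic lenition, h-loss, vowel merger)
Among the options, 'ruiunu' alone shows every Doneken change applied in order.

ruiunu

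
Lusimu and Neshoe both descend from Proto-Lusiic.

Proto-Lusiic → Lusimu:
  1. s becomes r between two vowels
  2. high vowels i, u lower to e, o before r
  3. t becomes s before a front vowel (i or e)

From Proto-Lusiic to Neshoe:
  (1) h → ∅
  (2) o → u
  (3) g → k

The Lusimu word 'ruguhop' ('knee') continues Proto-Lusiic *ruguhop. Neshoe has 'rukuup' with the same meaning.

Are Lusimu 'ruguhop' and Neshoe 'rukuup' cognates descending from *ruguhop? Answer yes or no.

Derive the expected Neshoe reflex of *ruguhop:
Neshoe: *ruguhop > ruguop > ruguup > rukuup  (by h-loss, vowel merger, unconditioned shift)
Neshoe 'rukuup' matches the regular reflex exactly, so the pair is cognate.

yes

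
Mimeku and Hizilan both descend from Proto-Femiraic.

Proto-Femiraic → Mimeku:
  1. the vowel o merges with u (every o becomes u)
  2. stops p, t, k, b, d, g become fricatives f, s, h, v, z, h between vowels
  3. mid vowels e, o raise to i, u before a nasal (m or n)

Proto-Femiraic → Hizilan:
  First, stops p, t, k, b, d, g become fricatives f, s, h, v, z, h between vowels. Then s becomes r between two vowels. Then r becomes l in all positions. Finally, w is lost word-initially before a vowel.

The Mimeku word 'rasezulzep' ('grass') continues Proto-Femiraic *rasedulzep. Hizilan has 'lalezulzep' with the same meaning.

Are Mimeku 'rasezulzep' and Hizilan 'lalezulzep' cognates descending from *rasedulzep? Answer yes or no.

Derive the expected Hizilan reflex of *rasedulzep:
Hizilan: *rasedulzep > rasezulzep > rarezulzep > lalezulzep  (by intervocalic lenition, rhotacism, unconditioned shift)
Hizilan 'lalezulzep' matches the regular reflex exactly, so the pair is cognate.

yes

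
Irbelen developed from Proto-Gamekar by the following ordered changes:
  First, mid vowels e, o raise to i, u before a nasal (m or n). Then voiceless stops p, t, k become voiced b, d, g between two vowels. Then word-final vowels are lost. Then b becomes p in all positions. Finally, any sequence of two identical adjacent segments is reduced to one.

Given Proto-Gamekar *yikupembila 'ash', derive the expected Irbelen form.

Irbelen: *yikupembila > yikupimbila > yigubimbila > yigubimbil > yigupimpil  (by pre-nasal raising, intervocalic voicing, apocope, unconditioned shift)

yigupimpil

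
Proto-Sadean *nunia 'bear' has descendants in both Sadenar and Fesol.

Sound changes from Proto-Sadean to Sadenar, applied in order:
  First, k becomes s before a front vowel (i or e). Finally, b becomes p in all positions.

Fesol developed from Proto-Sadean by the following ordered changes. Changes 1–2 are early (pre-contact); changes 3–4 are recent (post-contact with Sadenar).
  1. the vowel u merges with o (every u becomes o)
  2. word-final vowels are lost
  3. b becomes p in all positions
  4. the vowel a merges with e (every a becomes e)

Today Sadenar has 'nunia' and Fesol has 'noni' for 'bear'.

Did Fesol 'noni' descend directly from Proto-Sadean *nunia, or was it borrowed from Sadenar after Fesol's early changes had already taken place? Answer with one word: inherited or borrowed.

If inherited, *nunia would pass through all of Fesol's changes:
Fesol: *nunia
  nunia → nonia   [vowel merger]
  nonia → noni   [apocope]
  noni (rule 3 does not apply)
  noni (rule 4 does not apply)
  giving Fesol noni.
If borrowed from Sadenar 'nunia' after the early changes, it would undergo only the recent ones:
  rule 3 (unconditioned shift): no change (nunia)
  rule 4 (vowel merger): nunia → nunie
  ⇒ as a loan: nunie
Fesol 'noni' matches the inherited outcome exactly, so it is an inherited cognate, not a loan.

inherited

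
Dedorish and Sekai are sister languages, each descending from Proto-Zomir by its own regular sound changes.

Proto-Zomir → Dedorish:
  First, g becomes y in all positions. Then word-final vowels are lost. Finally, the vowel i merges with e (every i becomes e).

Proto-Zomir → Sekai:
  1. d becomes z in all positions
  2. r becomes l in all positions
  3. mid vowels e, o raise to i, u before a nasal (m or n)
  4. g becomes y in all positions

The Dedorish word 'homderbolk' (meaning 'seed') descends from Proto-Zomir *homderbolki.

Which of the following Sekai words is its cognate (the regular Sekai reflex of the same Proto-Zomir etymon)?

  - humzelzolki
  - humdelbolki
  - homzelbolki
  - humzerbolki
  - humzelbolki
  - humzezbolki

Sekai: *homderbolki
  homderbolki → homzerbolki   [unconditioned shift]
  homzerbolki → homzelbolki   [unconditioned shift]
  homzelbolki → humzelbolki   [pre-nasal raising]
  humzelbolki (rule 4 does not apply)
  giving Sekai humzelbolki.
Among the options, 'humzelbolki' alone shows every Sekai change applied in order.

humzelbolki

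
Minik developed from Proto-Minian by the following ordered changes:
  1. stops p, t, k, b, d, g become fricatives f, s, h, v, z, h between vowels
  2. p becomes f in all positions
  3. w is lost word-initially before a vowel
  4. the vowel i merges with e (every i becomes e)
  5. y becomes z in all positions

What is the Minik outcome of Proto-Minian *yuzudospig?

zuzuzosfeg

Minik: start from *yuzudospig.
  rule 1 (intervocalic lenition): yuzudospig → yuzuzospig
  rule 2 (unconditioned shift): yuzuzospig → yuzuzosfig
  rule 3: no change — yuzuzosfig
  rule 4 (vowel merger): yuzuzosfig → yuzuzosfeg
  rule 5 (unconditioned shift): yuzuzosfeg → zuzuzosfeg
  ⇒ Minik zuzuzosfeg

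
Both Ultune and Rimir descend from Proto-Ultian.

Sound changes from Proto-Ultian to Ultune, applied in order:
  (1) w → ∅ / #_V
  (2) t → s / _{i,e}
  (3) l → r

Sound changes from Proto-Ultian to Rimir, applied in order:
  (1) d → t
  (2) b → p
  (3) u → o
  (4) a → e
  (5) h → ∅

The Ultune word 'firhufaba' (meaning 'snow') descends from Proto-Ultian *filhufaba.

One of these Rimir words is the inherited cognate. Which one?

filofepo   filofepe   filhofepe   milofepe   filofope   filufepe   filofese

filofepe

Rimir: *filhufaba
  filhufaba (rule 1 does not apply)
  filhufaba → filhufapa   [unconditioned shift]
  filhufapa → filhofapa   [vowel merger]
  filhofapa → filhofepe   [vowel merger]
  filhofepe → filofepe   [h-loss]
  giving Rimir filofepe.
Among the options, 'filofepe' alone shows every Rimir change applied in order.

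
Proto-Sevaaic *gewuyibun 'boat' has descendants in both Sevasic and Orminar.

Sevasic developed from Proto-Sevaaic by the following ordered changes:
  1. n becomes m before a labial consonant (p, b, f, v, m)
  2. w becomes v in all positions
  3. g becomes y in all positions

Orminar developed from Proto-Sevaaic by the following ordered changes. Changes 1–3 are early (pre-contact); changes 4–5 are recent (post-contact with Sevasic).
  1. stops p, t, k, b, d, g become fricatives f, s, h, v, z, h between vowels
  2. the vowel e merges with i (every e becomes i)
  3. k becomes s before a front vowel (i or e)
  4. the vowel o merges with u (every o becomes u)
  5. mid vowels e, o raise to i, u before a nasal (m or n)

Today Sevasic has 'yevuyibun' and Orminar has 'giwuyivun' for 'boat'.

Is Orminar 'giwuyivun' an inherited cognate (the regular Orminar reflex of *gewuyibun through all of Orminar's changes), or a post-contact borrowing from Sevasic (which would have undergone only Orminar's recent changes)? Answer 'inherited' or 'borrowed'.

If inherited, *gewuyibun would pass through all of Orminar's changes:
Orminar: *gewuyibun > gewuyivun > giwuyivun  (by intervocalic lenition, vowel merger)
If borrowed from Sevasic 'yevuyibun' after the early changes, it would undergo only the recent ones:
  rule 4 (vowel merger): no change (yevuyibun)
  rule 5 (pre-nasal raising): no change (yevuyibun)
  ⇒ as a loan: yevuyibun
Orminar 'giwuyivun' matches the inherited outcome exactly, so it is an inherited cognate, not a loan.

inherited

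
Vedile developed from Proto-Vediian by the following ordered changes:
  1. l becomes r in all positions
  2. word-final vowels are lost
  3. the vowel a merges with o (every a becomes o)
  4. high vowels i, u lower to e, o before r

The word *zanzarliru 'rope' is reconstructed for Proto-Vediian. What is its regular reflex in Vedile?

Vedile: *zanzarliru > zanzarriru > zanzarrir > zonzorrir > zonzorrer  (by unconditioned shift, apocope, vowel merger, pre-rhotic lowering)

zonzorrer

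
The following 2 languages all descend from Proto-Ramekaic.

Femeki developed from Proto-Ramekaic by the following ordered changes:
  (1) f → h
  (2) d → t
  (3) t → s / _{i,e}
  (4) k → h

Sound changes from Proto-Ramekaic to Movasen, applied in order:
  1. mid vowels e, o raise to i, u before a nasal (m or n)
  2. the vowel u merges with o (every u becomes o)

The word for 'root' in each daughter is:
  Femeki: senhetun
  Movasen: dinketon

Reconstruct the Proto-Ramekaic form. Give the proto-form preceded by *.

*denketun

Position 1: Femeki has s, Movasen has d. Movasen preserves d here (none of its changes turn any other segment into d), so the proto-segment is *d.
Position 4: Femeki has h, Movasen has k. Movasen preserves k here (none of its changes turn any other segment into k), so the proto-segment is *k.
This points to *denketun. Verify forward in each daughter:
Femeki: start from *denketun.
  rule 1: no change — denketun
  rule 2 (unconditioned shift): denketun → tenketun
  rule 3 (palatalisation): tenketun → senketun
  rule 4 (unconditioned shift): senketun → senhetun
  ⇒ Femeki senhetun
Movasen: start from *denketun.
  rule 1 (pre-nasal raising): denketun → dinketun
  rule 2 (vowel merger): dinketun → dinketon
  ⇒ Movasen dinketon
*denketun is the unique common source.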